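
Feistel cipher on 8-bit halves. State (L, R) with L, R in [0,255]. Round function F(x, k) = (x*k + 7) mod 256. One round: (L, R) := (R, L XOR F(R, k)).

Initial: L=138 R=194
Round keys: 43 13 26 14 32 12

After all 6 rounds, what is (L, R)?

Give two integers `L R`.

Round 1 (k=43): L=194 R=23
Round 2 (k=13): L=23 R=240
Round 3 (k=26): L=240 R=112
Round 4 (k=14): L=112 R=215
Round 5 (k=32): L=215 R=151
Round 6 (k=12): L=151 R=204

Answer: 151 204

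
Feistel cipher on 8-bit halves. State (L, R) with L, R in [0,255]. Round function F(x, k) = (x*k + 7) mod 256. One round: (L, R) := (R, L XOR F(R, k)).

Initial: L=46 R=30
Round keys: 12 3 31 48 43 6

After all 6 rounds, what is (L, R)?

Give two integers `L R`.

Round 1 (k=12): L=30 R=65
Round 2 (k=3): L=65 R=212
Round 3 (k=31): L=212 R=242
Round 4 (k=48): L=242 R=179
Round 5 (k=43): L=179 R=234
Round 6 (k=6): L=234 R=48

Answer: 234 48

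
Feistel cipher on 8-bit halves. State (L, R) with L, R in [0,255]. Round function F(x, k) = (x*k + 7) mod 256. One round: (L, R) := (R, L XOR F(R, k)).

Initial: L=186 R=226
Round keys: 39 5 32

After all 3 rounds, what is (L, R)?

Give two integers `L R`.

Round 1 (k=39): L=226 R=207
Round 2 (k=5): L=207 R=240
Round 3 (k=32): L=240 R=200

Answer: 240 200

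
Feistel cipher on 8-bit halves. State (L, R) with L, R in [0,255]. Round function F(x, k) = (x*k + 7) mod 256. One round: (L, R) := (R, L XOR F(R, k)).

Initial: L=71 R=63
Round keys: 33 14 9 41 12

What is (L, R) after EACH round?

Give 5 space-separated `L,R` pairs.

Round 1 (k=33): L=63 R=97
Round 2 (k=14): L=97 R=106
Round 3 (k=9): L=106 R=160
Round 4 (k=41): L=160 R=205
Round 5 (k=12): L=205 R=3

Answer: 63,97 97,106 106,160 160,205 205,3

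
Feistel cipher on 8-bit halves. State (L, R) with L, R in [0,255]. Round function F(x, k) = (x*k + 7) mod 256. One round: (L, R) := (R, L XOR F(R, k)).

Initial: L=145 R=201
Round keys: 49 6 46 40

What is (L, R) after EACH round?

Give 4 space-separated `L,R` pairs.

Answer: 201,17 17,164 164,110 110,147

Derivation:
Round 1 (k=49): L=201 R=17
Round 2 (k=6): L=17 R=164
Round 3 (k=46): L=164 R=110
Round 4 (k=40): L=110 R=147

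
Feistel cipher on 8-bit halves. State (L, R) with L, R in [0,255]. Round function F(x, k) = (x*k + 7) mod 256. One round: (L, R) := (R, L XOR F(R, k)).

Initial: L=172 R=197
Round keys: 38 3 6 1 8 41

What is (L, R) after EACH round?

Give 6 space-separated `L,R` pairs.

Answer: 197,233 233,7 7,216 216,216 216,31 31,38

Derivation:
Round 1 (k=38): L=197 R=233
Round 2 (k=3): L=233 R=7
Round 3 (k=6): L=7 R=216
Round 4 (k=1): L=216 R=216
Round 5 (k=8): L=216 R=31
Round 6 (k=41): L=31 R=38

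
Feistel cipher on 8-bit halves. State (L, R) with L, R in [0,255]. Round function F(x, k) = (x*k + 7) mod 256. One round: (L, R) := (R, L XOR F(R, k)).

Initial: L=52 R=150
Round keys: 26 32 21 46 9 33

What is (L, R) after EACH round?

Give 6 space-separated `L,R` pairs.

Answer: 150,119 119,113 113,59 59,208 208,108 108,35

Derivation:
Round 1 (k=26): L=150 R=119
Round 2 (k=32): L=119 R=113
Round 3 (k=21): L=113 R=59
Round 4 (k=46): L=59 R=208
Round 5 (k=9): L=208 R=108
Round 6 (k=33): L=108 R=35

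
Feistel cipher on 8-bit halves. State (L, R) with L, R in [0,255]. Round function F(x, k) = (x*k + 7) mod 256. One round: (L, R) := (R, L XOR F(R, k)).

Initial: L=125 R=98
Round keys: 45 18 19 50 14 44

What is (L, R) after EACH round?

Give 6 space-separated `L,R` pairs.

Round 1 (k=45): L=98 R=60
Round 2 (k=18): L=60 R=93
Round 3 (k=19): L=93 R=210
Round 4 (k=50): L=210 R=86
Round 5 (k=14): L=86 R=105
Round 6 (k=44): L=105 R=69

Answer: 98,60 60,93 93,210 210,86 86,105 105,69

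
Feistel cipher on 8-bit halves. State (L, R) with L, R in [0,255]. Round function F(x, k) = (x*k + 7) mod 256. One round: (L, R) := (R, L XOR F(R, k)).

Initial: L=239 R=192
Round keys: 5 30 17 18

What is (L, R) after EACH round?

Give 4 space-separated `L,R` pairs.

Answer: 192,40 40,119 119,198 198,132

Derivation:
Round 1 (k=5): L=192 R=40
Round 2 (k=30): L=40 R=119
Round 3 (k=17): L=119 R=198
Round 4 (k=18): L=198 R=132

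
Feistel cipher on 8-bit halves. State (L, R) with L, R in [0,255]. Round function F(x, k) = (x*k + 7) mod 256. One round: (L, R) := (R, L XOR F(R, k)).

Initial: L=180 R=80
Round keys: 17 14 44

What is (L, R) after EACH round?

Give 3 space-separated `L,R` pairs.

Round 1 (k=17): L=80 R=227
Round 2 (k=14): L=227 R=33
Round 3 (k=44): L=33 R=80

Answer: 80,227 227,33 33,80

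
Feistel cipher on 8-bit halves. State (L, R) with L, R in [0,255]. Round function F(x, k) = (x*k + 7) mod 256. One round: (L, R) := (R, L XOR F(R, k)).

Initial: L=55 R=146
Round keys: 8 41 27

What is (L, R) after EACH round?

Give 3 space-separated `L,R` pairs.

Round 1 (k=8): L=146 R=160
Round 2 (k=41): L=160 R=53
Round 3 (k=27): L=53 R=62

Answer: 146,160 160,53 53,62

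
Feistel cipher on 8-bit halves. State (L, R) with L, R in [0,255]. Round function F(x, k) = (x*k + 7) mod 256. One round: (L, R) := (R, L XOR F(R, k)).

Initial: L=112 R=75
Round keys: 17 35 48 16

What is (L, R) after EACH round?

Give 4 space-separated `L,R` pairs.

Round 1 (k=17): L=75 R=114
Round 2 (k=35): L=114 R=214
Round 3 (k=48): L=214 R=85
Round 4 (k=16): L=85 R=129

Answer: 75,114 114,214 214,85 85,129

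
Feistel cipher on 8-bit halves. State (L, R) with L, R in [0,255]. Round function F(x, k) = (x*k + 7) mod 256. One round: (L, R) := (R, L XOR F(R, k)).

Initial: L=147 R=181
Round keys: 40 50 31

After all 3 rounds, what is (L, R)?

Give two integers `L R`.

Answer: 74 33

Derivation:
Round 1 (k=40): L=181 R=220
Round 2 (k=50): L=220 R=74
Round 3 (k=31): L=74 R=33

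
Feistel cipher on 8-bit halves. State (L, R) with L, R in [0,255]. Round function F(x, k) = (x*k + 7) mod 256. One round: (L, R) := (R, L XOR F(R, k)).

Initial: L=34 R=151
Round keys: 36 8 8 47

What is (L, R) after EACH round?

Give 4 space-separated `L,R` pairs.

Answer: 151,97 97,152 152,166 166,25

Derivation:
Round 1 (k=36): L=151 R=97
Round 2 (k=8): L=97 R=152
Round 3 (k=8): L=152 R=166
Round 4 (k=47): L=166 R=25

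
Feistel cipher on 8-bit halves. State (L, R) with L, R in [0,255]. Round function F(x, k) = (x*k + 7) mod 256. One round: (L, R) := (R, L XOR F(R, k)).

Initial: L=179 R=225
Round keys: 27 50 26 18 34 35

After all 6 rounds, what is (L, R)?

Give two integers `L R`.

Round 1 (k=27): L=225 R=113
Round 2 (k=50): L=113 R=248
Round 3 (k=26): L=248 R=70
Round 4 (k=18): L=70 R=11
Round 5 (k=34): L=11 R=59
Round 6 (k=35): L=59 R=19

Answer: 59 19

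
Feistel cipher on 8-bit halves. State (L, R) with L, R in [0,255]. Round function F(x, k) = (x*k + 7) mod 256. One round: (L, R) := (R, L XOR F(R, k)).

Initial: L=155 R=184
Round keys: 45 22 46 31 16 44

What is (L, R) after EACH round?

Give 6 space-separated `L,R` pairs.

Answer: 184,196 196,103 103,77 77,61 61,154 154,66

Derivation:
Round 1 (k=45): L=184 R=196
Round 2 (k=22): L=196 R=103
Round 3 (k=46): L=103 R=77
Round 4 (k=31): L=77 R=61
Round 5 (k=16): L=61 R=154
Round 6 (k=44): L=154 R=66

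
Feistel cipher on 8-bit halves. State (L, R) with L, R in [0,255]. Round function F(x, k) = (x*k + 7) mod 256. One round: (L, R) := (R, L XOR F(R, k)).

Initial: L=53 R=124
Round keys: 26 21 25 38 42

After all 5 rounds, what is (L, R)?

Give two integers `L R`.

Answer: 94 221

Derivation:
Round 1 (k=26): L=124 R=170
Round 2 (k=21): L=170 R=133
Round 3 (k=25): L=133 R=174
Round 4 (k=38): L=174 R=94
Round 5 (k=42): L=94 R=221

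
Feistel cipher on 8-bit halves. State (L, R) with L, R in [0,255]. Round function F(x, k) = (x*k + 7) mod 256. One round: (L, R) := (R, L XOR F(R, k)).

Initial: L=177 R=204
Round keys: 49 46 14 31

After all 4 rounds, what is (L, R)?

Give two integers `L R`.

Round 1 (k=49): L=204 R=162
Round 2 (k=46): L=162 R=239
Round 3 (k=14): L=239 R=187
Round 4 (k=31): L=187 R=67

Answer: 187 67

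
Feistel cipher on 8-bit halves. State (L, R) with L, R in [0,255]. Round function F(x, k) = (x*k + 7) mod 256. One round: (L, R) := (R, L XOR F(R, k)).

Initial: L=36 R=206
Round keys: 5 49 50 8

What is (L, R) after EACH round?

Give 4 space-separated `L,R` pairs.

Round 1 (k=5): L=206 R=41
Round 2 (k=49): L=41 R=46
Round 3 (k=50): L=46 R=42
Round 4 (k=8): L=42 R=121

Answer: 206,41 41,46 46,42 42,121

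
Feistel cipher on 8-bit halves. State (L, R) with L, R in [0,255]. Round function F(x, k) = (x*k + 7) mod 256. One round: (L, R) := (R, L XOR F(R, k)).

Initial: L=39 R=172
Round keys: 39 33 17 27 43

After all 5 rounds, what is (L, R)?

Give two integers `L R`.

Answer: 202 239

Derivation:
Round 1 (k=39): L=172 R=28
Round 2 (k=33): L=28 R=15
Round 3 (k=17): L=15 R=26
Round 4 (k=27): L=26 R=202
Round 5 (k=43): L=202 R=239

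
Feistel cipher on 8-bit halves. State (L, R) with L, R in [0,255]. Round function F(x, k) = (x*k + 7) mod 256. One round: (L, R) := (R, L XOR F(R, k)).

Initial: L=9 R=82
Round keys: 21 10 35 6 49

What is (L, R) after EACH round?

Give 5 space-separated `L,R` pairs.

Answer: 82,200 200,133 133,254 254,126 126,219

Derivation:
Round 1 (k=21): L=82 R=200
Round 2 (k=10): L=200 R=133
Round 3 (k=35): L=133 R=254
Round 4 (k=6): L=254 R=126
Round 5 (k=49): L=126 R=219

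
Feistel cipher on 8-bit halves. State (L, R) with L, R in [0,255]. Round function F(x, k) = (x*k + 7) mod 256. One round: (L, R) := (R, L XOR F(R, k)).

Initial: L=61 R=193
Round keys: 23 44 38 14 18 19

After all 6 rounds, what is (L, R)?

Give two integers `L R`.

Answer: 145 71

Derivation:
Round 1 (k=23): L=193 R=99
Round 2 (k=44): L=99 R=202
Round 3 (k=38): L=202 R=96
Round 4 (k=14): L=96 R=141
Round 5 (k=18): L=141 R=145
Round 6 (k=19): L=145 R=71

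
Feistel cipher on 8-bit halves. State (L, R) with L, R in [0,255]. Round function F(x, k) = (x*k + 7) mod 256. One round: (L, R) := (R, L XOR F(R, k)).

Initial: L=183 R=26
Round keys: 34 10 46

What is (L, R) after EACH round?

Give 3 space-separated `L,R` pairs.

Round 1 (k=34): L=26 R=204
Round 2 (k=10): L=204 R=229
Round 3 (k=46): L=229 R=225

Answer: 26,204 204,229 229,225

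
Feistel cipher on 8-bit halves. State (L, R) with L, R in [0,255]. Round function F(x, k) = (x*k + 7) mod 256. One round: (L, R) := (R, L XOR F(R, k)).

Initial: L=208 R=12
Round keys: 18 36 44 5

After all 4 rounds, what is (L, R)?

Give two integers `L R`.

Round 1 (k=18): L=12 R=15
Round 2 (k=36): L=15 R=47
Round 3 (k=44): L=47 R=20
Round 4 (k=5): L=20 R=68

Answer: 20 68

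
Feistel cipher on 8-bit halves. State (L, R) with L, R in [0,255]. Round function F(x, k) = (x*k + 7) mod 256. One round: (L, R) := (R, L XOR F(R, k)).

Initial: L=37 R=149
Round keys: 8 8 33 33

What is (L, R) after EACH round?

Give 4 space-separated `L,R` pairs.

Round 1 (k=8): L=149 R=138
Round 2 (k=8): L=138 R=194
Round 3 (k=33): L=194 R=131
Round 4 (k=33): L=131 R=40

Answer: 149,138 138,194 194,131 131,40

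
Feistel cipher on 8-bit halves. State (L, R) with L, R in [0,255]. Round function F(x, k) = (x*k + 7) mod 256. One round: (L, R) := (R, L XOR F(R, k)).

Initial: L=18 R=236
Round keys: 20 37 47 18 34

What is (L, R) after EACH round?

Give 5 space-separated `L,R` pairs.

Round 1 (k=20): L=236 R=101
Round 2 (k=37): L=101 R=76
Round 3 (k=47): L=76 R=158
Round 4 (k=18): L=158 R=111
Round 5 (k=34): L=111 R=91

Answer: 236,101 101,76 76,158 158,111 111,91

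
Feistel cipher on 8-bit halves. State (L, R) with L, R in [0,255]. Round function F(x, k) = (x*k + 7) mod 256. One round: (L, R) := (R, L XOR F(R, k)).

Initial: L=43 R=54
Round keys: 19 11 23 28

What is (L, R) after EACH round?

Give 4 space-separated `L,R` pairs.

Answer: 54,34 34,75 75,230 230,100

Derivation:
Round 1 (k=19): L=54 R=34
Round 2 (k=11): L=34 R=75
Round 3 (k=23): L=75 R=230
Round 4 (k=28): L=230 R=100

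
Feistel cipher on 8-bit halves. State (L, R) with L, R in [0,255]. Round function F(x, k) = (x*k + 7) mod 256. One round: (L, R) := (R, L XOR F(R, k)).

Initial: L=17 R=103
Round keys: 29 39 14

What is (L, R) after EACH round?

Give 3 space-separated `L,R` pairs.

Answer: 103,163 163,187 187,226

Derivation:
Round 1 (k=29): L=103 R=163
Round 2 (k=39): L=163 R=187
Round 3 (k=14): L=187 R=226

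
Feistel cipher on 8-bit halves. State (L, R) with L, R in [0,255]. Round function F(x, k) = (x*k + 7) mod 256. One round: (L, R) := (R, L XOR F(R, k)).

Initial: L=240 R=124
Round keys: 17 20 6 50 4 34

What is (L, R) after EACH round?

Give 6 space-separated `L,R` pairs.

Round 1 (k=17): L=124 R=179
Round 2 (k=20): L=179 R=127
Round 3 (k=6): L=127 R=178
Round 4 (k=50): L=178 R=180
Round 5 (k=4): L=180 R=101
Round 6 (k=34): L=101 R=197

Answer: 124,179 179,127 127,178 178,180 180,101 101,197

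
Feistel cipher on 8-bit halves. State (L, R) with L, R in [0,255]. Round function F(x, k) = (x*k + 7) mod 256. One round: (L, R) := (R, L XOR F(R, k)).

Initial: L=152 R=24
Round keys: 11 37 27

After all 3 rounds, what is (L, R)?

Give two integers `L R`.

Round 1 (k=11): L=24 R=151
Round 2 (k=37): L=151 R=194
Round 3 (k=27): L=194 R=234

Answer: 194 234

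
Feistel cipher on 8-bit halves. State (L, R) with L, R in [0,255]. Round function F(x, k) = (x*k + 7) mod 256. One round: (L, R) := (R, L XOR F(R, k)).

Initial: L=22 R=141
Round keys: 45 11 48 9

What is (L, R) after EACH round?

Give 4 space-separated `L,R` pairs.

Round 1 (k=45): L=141 R=198
Round 2 (k=11): L=198 R=4
Round 3 (k=48): L=4 R=1
Round 4 (k=9): L=1 R=20

Answer: 141,198 198,4 4,1 1,20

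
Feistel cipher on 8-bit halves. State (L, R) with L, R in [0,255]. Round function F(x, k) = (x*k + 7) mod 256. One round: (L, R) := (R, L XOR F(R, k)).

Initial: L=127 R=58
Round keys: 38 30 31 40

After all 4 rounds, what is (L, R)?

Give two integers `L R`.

Answer: 110 194

Derivation:
Round 1 (k=38): L=58 R=220
Round 2 (k=30): L=220 R=245
Round 3 (k=31): L=245 R=110
Round 4 (k=40): L=110 R=194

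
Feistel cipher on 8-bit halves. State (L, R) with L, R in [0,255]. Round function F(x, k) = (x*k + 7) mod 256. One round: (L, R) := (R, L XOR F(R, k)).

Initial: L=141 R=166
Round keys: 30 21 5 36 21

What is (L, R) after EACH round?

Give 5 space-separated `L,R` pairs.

Answer: 166,246 246,147 147,16 16,212 212,123

Derivation:
Round 1 (k=30): L=166 R=246
Round 2 (k=21): L=246 R=147
Round 3 (k=5): L=147 R=16
Round 4 (k=36): L=16 R=212
Round 5 (k=21): L=212 R=123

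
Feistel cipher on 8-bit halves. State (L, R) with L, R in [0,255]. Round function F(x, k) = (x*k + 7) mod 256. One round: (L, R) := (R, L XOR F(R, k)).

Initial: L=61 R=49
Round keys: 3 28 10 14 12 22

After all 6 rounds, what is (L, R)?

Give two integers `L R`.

Round 1 (k=3): L=49 R=167
Round 2 (k=28): L=167 R=122
Round 3 (k=10): L=122 R=108
Round 4 (k=14): L=108 R=149
Round 5 (k=12): L=149 R=111
Round 6 (k=22): L=111 R=4

Answer: 111 4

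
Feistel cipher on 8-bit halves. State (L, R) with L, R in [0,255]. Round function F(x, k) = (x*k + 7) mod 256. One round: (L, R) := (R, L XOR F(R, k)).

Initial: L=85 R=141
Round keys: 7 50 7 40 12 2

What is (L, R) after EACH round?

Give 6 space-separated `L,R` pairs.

Answer: 141,183 183,72 72,72 72,15 15,243 243,226

Derivation:
Round 1 (k=7): L=141 R=183
Round 2 (k=50): L=183 R=72
Round 3 (k=7): L=72 R=72
Round 4 (k=40): L=72 R=15
Round 5 (k=12): L=15 R=243
Round 6 (k=2): L=243 R=226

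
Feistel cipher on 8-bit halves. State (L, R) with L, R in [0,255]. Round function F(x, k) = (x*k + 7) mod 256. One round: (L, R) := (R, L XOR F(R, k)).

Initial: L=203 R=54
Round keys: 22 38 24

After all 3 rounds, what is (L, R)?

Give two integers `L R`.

Round 1 (k=22): L=54 R=96
Round 2 (k=38): L=96 R=113
Round 3 (k=24): L=113 R=255

Answer: 113 255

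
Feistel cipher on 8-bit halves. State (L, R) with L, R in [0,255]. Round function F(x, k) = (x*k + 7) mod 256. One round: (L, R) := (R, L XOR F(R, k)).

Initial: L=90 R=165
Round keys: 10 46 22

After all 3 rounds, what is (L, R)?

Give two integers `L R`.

Answer: 244 220

Derivation:
Round 1 (k=10): L=165 R=35
Round 2 (k=46): L=35 R=244
Round 3 (k=22): L=244 R=220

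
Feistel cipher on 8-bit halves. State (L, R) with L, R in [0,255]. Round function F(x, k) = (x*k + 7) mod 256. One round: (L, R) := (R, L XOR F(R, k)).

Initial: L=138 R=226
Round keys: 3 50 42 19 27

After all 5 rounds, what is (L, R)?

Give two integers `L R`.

Round 1 (k=3): L=226 R=39
Round 2 (k=50): L=39 R=71
Round 3 (k=42): L=71 R=138
Round 4 (k=19): L=138 R=2
Round 5 (k=27): L=2 R=183

Answer: 2 183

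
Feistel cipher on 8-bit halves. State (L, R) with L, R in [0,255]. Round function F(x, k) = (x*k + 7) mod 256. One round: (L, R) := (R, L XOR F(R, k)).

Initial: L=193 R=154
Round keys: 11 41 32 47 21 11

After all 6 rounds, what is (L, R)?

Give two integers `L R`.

Round 1 (k=11): L=154 R=100
Round 2 (k=41): L=100 R=145
Round 3 (k=32): L=145 R=67
Round 4 (k=47): L=67 R=197
Round 5 (k=21): L=197 R=115
Round 6 (k=11): L=115 R=61

Answer: 115 61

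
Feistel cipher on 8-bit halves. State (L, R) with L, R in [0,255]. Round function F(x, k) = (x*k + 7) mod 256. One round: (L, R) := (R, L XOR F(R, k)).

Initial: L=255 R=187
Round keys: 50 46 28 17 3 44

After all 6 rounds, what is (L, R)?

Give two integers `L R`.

Answer: 150 91

Derivation:
Round 1 (k=50): L=187 R=114
Round 2 (k=46): L=114 R=56
Round 3 (k=28): L=56 R=85
Round 4 (k=17): L=85 R=148
Round 5 (k=3): L=148 R=150
Round 6 (k=44): L=150 R=91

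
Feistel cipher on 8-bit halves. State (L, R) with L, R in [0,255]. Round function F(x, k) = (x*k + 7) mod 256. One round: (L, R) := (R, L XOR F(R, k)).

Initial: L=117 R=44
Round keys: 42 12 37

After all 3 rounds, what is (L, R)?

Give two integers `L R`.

Round 1 (k=42): L=44 R=74
Round 2 (k=12): L=74 R=83
Round 3 (k=37): L=83 R=76

Answer: 83 76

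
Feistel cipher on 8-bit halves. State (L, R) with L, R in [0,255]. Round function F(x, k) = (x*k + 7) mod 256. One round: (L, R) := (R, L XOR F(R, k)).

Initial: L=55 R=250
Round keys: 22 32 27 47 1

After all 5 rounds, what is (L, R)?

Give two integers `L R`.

Answer: 152 29

Derivation:
Round 1 (k=22): L=250 R=180
Round 2 (k=32): L=180 R=125
Round 3 (k=27): L=125 R=130
Round 4 (k=47): L=130 R=152
Round 5 (k=1): L=152 R=29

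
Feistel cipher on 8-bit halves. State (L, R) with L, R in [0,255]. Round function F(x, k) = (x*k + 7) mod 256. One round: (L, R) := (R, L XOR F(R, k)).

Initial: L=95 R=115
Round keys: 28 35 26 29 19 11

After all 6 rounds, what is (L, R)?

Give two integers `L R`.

Round 1 (k=28): L=115 R=196
Round 2 (k=35): L=196 R=160
Round 3 (k=26): L=160 R=131
Round 4 (k=29): L=131 R=126
Round 5 (k=19): L=126 R=226
Round 6 (k=11): L=226 R=195

Answer: 226 195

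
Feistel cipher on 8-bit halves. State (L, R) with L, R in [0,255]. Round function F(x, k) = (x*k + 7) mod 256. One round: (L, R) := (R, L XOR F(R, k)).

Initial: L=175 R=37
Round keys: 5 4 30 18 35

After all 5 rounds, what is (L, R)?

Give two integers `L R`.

Round 1 (k=5): L=37 R=111
Round 2 (k=4): L=111 R=230
Round 3 (k=30): L=230 R=148
Round 4 (k=18): L=148 R=137
Round 5 (k=35): L=137 R=86

Answer: 137 86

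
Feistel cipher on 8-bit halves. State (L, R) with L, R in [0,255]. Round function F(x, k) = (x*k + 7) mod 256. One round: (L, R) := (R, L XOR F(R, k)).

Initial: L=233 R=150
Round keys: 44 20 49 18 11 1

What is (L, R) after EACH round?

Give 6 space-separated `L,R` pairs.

Answer: 150,38 38,105 105,6 6,26 26,35 35,48

Derivation:
Round 1 (k=44): L=150 R=38
Round 2 (k=20): L=38 R=105
Round 3 (k=49): L=105 R=6
Round 4 (k=18): L=6 R=26
Round 5 (k=11): L=26 R=35
Round 6 (k=1): L=35 R=48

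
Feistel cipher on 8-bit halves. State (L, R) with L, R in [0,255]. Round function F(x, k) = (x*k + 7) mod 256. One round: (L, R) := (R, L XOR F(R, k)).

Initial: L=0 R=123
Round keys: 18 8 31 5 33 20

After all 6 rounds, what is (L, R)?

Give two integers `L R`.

Answer: 174 214

Derivation:
Round 1 (k=18): L=123 R=173
Round 2 (k=8): L=173 R=20
Round 3 (k=31): L=20 R=222
Round 4 (k=5): L=222 R=73
Round 5 (k=33): L=73 R=174
Round 6 (k=20): L=174 R=214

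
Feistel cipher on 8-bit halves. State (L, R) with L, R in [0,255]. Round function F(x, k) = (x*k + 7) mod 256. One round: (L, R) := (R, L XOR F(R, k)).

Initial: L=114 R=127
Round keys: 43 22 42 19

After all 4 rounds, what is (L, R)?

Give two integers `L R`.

Answer: 129 30

Derivation:
Round 1 (k=43): L=127 R=46
Round 2 (k=22): L=46 R=132
Round 3 (k=42): L=132 R=129
Round 4 (k=19): L=129 R=30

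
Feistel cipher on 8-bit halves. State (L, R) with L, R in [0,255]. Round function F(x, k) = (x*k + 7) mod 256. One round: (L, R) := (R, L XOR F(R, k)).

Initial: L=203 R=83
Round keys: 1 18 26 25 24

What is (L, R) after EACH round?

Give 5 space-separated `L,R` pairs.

Round 1 (k=1): L=83 R=145
Round 2 (k=18): L=145 R=106
Round 3 (k=26): L=106 R=90
Round 4 (k=25): L=90 R=187
Round 5 (k=24): L=187 R=213

Answer: 83,145 145,106 106,90 90,187 187,213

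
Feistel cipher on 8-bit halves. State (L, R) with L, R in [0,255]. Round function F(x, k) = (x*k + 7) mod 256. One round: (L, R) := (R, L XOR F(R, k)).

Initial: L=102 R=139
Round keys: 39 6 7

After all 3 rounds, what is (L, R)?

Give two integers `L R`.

Round 1 (k=39): L=139 R=82
Round 2 (k=6): L=82 R=120
Round 3 (k=7): L=120 R=29

Answer: 120 29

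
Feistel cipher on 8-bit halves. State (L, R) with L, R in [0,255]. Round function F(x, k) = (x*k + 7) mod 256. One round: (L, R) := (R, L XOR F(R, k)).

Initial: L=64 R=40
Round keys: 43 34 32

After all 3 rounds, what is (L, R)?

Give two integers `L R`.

Round 1 (k=43): L=40 R=255
Round 2 (k=34): L=255 R=205
Round 3 (k=32): L=205 R=88

Answer: 205 88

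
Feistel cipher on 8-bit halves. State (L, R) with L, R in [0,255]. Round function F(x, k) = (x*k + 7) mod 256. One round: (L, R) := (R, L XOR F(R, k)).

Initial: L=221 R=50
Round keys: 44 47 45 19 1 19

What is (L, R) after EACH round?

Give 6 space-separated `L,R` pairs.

Answer: 50,66 66,23 23,80 80,224 224,183 183,124

Derivation:
Round 1 (k=44): L=50 R=66
Round 2 (k=47): L=66 R=23
Round 3 (k=45): L=23 R=80
Round 4 (k=19): L=80 R=224
Round 5 (k=1): L=224 R=183
Round 6 (k=19): L=183 R=124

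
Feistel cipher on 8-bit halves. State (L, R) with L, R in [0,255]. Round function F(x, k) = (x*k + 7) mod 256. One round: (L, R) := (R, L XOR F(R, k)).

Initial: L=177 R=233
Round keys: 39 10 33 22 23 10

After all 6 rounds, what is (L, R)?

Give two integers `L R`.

Round 1 (k=39): L=233 R=55
Round 2 (k=10): L=55 R=196
Round 3 (k=33): L=196 R=124
Round 4 (k=22): L=124 R=107
Round 5 (k=23): L=107 R=216
Round 6 (k=10): L=216 R=28

Answer: 216 28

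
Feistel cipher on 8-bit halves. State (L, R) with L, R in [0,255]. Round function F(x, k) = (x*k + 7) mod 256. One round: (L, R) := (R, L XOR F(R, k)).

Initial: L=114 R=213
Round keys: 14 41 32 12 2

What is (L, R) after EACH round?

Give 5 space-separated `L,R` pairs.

Round 1 (k=14): L=213 R=223
Round 2 (k=41): L=223 R=107
Round 3 (k=32): L=107 R=184
Round 4 (k=12): L=184 R=204
Round 5 (k=2): L=204 R=39

Answer: 213,223 223,107 107,184 184,204 204,39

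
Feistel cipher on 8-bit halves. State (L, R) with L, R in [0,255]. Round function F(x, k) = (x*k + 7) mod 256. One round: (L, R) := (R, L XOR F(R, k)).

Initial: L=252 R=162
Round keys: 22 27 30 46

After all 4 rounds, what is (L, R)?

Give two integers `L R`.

Round 1 (k=22): L=162 R=15
Round 2 (k=27): L=15 R=62
Round 3 (k=30): L=62 R=68
Round 4 (k=46): L=68 R=1

Answer: 68 1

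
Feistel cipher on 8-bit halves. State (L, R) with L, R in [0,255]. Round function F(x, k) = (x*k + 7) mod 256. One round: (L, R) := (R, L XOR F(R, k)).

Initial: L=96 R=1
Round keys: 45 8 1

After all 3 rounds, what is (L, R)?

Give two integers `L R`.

Round 1 (k=45): L=1 R=84
Round 2 (k=8): L=84 R=166
Round 3 (k=1): L=166 R=249

Answer: 166 249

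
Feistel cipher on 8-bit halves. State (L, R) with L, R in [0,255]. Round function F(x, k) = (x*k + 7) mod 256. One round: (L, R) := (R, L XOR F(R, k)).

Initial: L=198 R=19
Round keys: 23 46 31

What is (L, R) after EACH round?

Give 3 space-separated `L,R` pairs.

Answer: 19,122 122,224 224,93

Derivation:
Round 1 (k=23): L=19 R=122
Round 2 (k=46): L=122 R=224
Round 3 (k=31): L=224 R=93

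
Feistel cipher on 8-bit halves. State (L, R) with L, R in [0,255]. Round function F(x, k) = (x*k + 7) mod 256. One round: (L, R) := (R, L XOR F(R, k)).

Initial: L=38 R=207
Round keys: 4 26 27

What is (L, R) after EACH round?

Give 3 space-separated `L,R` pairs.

Round 1 (k=4): L=207 R=101
Round 2 (k=26): L=101 R=134
Round 3 (k=27): L=134 R=76

Answer: 207,101 101,134 134,76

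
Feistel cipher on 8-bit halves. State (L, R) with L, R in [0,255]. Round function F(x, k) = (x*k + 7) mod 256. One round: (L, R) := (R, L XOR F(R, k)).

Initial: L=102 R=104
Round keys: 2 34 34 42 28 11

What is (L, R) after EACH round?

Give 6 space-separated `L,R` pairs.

Answer: 104,177 177,225 225,88 88,150 150,55 55,242

Derivation:
Round 1 (k=2): L=104 R=177
Round 2 (k=34): L=177 R=225
Round 3 (k=34): L=225 R=88
Round 4 (k=42): L=88 R=150
Round 5 (k=28): L=150 R=55
Round 6 (k=11): L=55 R=242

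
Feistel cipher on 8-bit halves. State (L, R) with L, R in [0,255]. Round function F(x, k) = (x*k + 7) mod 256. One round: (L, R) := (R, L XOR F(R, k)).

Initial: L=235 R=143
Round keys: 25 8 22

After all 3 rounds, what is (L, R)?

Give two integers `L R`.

Round 1 (k=25): L=143 R=21
Round 2 (k=8): L=21 R=32
Round 3 (k=22): L=32 R=210

Answer: 32 210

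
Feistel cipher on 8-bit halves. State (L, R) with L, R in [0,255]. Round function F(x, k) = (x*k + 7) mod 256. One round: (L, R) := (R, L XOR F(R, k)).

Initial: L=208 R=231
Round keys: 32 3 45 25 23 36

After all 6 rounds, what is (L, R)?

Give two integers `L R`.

Round 1 (k=32): L=231 R=55
Round 2 (k=3): L=55 R=75
Round 3 (k=45): L=75 R=1
Round 4 (k=25): L=1 R=107
Round 5 (k=23): L=107 R=165
Round 6 (k=36): L=165 R=80

Answer: 165 80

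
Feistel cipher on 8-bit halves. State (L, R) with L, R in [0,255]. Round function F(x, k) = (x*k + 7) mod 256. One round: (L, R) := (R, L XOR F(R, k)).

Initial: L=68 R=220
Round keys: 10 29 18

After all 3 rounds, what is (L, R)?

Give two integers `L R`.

Round 1 (k=10): L=220 R=219
Round 2 (k=29): L=219 R=10
Round 3 (k=18): L=10 R=96

Answer: 10 96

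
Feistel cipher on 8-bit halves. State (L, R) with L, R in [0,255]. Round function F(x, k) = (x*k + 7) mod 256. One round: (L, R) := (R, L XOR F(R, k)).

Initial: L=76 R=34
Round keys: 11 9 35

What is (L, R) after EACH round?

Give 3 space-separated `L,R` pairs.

Round 1 (k=11): L=34 R=49
Round 2 (k=9): L=49 R=226
Round 3 (k=35): L=226 R=220

Answer: 34,49 49,226 226,220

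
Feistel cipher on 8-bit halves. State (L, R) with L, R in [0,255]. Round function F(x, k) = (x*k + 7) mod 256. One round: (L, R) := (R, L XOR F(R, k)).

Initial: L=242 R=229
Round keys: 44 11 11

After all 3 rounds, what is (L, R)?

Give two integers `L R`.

Answer: 167 165

Derivation:
Round 1 (k=44): L=229 R=145
Round 2 (k=11): L=145 R=167
Round 3 (k=11): L=167 R=165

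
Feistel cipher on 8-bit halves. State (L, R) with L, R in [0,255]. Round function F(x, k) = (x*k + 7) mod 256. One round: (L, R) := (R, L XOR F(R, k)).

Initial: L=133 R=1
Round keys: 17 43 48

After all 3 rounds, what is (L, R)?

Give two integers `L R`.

Answer: 103 202

Derivation:
Round 1 (k=17): L=1 R=157
Round 2 (k=43): L=157 R=103
Round 3 (k=48): L=103 R=202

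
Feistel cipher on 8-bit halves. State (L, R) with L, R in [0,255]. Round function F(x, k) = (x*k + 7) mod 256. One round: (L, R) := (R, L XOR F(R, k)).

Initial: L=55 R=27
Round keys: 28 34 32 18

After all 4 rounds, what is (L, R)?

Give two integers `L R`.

Answer: 75 73

Derivation:
Round 1 (k=28): L=27 R=204
Round 2 (k=34): L=204 R=4
Round 3 (k=32): L=4 R=75
Round 4 (k=18): L=75 R=73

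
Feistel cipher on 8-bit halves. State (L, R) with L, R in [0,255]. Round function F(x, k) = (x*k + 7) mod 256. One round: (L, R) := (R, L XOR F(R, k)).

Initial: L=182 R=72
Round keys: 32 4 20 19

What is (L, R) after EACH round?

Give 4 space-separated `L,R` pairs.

Answer: 72,177 177,131 131,242 242,126

Derivation:
Round 1 (k=32): L=72 R=177
Round 2 (k=4): L=177 R=131
Round 3 (k=20): L=131 R=242
Round 4 (k=19): L=242 R=126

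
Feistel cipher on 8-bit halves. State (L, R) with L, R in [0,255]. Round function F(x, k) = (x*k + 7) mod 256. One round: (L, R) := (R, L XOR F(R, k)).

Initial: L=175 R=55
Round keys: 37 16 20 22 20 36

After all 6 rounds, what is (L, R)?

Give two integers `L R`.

Answer: 209 24

Derivation:
Round 1 (k=37): L=55 R=85
Round 2 (k=16): L=85 R=96
Round 3 (k=20): L=96 R=210
Round 4 (k=22): L=210 R=115
Round 5 (k=20): L=115 R=209
Round 6 (k=36): L=209 R=24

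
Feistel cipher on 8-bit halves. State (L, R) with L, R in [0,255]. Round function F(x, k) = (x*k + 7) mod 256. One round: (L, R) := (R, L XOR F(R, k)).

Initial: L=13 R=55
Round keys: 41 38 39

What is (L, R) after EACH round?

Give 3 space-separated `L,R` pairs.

Round 1 (k=41): L=55 R=219
Round 2 (k=38): L=219 R=190
Round 3 (k=39): L=190 R=34

Answer: 55,219 219,190 190,34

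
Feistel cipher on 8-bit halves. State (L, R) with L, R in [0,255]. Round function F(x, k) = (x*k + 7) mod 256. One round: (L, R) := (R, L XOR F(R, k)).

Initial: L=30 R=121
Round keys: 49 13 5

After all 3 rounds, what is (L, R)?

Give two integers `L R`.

Answer: 36 149

Derivation:
Round 1 (k=49): L=121 R=46
Round 2 (k=13): L=46 R=36
Round 3 (k=5): L=36 R=149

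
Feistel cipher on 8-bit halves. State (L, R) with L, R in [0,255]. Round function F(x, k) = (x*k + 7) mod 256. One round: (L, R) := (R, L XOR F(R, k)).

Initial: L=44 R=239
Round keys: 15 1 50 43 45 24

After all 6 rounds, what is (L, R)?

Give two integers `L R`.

Round 1 (k=15): L=239 R=36
Round 2 (k=1): L=36 R=196
Round 3 (k=50): L=196 R=107
Round 4 (k=43): L=107 R=196
Round 5 (k=45): L=196 R=16
Round 6 (k=24): L=16 R=67

Answer: 16 67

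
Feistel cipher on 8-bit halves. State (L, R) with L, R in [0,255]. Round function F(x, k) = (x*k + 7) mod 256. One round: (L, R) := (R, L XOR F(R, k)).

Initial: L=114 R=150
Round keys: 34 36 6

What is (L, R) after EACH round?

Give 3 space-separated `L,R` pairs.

Answer: 150,129 129,189 189,244

Derivation:
Round 1 (k=34): L=150 R=129
Round 2 (k=36): L=129 R=189
Round 3 (k=6): L=189 R=244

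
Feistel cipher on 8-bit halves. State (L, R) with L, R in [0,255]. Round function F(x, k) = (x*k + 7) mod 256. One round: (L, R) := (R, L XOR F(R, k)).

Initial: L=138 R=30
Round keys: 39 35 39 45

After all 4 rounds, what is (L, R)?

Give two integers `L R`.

Answer: 234 151

Derivation:
Round 1 (k=39): L=30 R=19
Round 2 (k=35): L=19 R=190
Round 3 (k=39): L=190 R=234
Round 4 (k=45): L=234 R=151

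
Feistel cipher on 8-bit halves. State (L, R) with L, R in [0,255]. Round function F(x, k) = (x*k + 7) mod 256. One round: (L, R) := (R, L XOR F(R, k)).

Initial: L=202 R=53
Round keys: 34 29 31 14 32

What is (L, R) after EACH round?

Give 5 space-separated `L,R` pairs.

Round 1 (k=34): L=53 R=219
Round 2 (k=29): L=219 R=227
Round 3 (k=31): L=227 R=95
Round 4 (k=14): L=95 R=218
Round 5 (k=32): L=218 R=24

Answer: 53,219 219,227 227,95 95,218 218,24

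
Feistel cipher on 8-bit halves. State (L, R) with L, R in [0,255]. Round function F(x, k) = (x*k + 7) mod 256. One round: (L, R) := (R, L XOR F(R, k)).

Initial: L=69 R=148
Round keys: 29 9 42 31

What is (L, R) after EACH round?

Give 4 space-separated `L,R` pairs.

Round 1 (k=29): L=148 R=142
Round 2 (k=9): L=142 R=145
Round 3 (k=42): L=145 R=95
Round 4 (k=31): L=95 R=25

Answer: 148,142 142,145 145,95 95,25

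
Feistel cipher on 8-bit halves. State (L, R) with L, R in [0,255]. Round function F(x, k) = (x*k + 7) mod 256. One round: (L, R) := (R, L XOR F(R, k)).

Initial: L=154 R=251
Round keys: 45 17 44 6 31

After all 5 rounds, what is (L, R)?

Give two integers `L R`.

Answer: 209 77

Derivation:
Round 1 (k=45): L=251 R=188
Round 2 (k=17): L=188 R=120
Round 3 (k=44): L=120 R=27
Round 4 (k=6): L=27 R=209
Round 5 (k=31): L=209 R=77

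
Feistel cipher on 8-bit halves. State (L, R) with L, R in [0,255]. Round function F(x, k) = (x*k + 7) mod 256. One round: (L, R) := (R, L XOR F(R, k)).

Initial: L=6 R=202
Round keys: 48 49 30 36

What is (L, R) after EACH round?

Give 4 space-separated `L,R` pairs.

Answer: 202,225 225,210 210,66 66,157

Derivation:
Round 1 (k=48): L=202 R=225
Round 2 (k=49): L=225 R=210
Round 3 (k=30): L=210 R=66
Round 4 (k=36): L=66 R=157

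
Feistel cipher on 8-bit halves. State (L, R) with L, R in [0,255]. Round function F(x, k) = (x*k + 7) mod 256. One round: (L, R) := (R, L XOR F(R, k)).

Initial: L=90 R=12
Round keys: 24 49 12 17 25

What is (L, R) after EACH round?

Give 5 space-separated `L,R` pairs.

Answer: 12,125 125,248 248,218 218,121 121,2

Derivation:
Round 1 (k=24): L=12 R=125
Round 2 (k=49): L=125 R=248
Round 3 (k=12): L=248 R=218
Round 4 (k=17): L=218 R=121
Round 5 (k=25): L=121 R=2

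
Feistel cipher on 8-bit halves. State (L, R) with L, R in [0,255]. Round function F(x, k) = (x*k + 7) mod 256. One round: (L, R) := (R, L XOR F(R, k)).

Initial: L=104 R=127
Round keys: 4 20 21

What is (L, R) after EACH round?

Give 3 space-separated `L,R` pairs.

Round 1 (k=4): L=127 R=107
Round 2 (k=20): L=107 R=28
Round 3 (k=21): L=28 R=56

Answer: 127,107 107,28 28,56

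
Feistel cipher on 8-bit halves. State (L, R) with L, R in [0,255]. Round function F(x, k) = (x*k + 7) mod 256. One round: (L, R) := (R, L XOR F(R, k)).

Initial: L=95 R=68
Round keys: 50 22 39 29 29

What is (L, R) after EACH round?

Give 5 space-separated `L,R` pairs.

Round 1 (k=50): L=68 R=16
Round 2 (k=22): L=16 R=35
Round 3 (k=39): L=35 R=76
Round 4 (k=29): L=76 R=128
Round 5 (k=29): L=128 R=203

Answer: 68,16 16,35 35,76 76,128 128,203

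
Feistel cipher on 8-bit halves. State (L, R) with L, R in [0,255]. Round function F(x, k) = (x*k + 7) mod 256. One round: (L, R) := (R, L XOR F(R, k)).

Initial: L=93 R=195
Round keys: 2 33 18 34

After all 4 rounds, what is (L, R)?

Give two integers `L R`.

Answer: 191 113

Derivation:
Round 1 (k=2): L=195 R=208
Round 2 (k=33): L=208 R=20
Round 3 (k=18): L=20 R=191
Round 4 (k=34): L=191 R=113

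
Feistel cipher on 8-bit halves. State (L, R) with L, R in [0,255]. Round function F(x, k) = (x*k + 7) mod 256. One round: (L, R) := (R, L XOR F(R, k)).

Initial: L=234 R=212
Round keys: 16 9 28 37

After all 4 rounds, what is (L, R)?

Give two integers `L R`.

Round 1 (k=16): L=212 R=173
Round 2 (k=9): L=173 R=200
Round 3 (k=28): L=200 R=74
Round 4 (k=37): L=74 R=113

Answer: 74 113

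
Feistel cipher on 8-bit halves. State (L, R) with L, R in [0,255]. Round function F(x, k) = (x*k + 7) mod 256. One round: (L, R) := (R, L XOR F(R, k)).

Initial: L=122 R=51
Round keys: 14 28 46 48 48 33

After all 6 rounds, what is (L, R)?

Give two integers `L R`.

Answer: 11 189

Derivation:
Round 1 (k=14): L=51 R=171
Round 2 (k=28): L=171 R=136
Round 3 (k=46): L=136 R=220
Round 4 (k=48): L=220 R=207
Round 5 (k=48): L=207 R=11
Round 6 (k=33): L=11 R=189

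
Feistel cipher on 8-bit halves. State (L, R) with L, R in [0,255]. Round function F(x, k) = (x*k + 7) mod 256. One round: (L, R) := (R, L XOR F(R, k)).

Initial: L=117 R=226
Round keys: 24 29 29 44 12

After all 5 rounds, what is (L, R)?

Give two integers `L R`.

Answer: 52 11

Derivation:
Round 1 (k=24): L=226 R=66
Round 2 (k=29): L=66 R=99
Round 3 (k=29): L=99 R=124
Round 4 (k=44): L=124 R=52
Round 5 (k=12): L=52 R=11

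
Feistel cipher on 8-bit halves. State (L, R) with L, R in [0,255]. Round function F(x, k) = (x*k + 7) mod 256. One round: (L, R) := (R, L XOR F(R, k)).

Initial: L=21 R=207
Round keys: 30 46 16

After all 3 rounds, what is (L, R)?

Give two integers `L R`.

Round 1 (k=30): L=207 R=92
Round 2 (k=46): L=92 R=64
Round 3 (k=16): L=64 R=91

Answer: 64 91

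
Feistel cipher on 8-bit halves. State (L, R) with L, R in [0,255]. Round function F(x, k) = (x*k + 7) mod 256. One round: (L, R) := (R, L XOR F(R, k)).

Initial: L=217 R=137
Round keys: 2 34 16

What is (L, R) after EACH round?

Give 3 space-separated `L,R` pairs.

Answer: 137,192 192,14 14,39

Derivation:
Round 1 (k=2): L=137 R=192
Round 2 (k=34): L=192 R=14
Round 3 (k=16): L=14 R=39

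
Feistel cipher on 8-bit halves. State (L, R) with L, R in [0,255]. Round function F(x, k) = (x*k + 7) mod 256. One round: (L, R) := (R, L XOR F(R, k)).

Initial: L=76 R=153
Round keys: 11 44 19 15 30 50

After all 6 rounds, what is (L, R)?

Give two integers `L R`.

Answer: 84 1

Derivation:
Round 1 (k=11): L=153 R=214
Round 2 (k=44): L=214 R=86
Round 3 (k=19): L=86 R=191
Round 4 (k=15): L=191 R=110
Round 5 (k=30): L=110 R=84
Round 6 (k=50): L=84 R=1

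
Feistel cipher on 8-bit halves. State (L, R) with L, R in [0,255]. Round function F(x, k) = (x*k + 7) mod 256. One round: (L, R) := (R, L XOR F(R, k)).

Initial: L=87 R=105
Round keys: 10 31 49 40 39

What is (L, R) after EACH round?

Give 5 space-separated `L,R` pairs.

Answer: 105,118 118,56 56,201 201,87 87,129

Derivation:
Round 1 (k=10): L=105 R=118
Round 2 (k=31): L=118 R=56
Round 3 (k=49): L=56 R=201
Round 4 (k=40): L=201 R=87
Round 5 (k=39): L=87 R=129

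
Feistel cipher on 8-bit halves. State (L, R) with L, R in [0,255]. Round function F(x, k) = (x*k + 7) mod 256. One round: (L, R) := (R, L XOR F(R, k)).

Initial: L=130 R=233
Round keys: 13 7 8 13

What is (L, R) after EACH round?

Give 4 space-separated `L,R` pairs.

Answer: 233,94 94,112 112,217 217,124

Derivation:
Round 1 (k=13): L=233 R=94
Round 2 (k=7): L=94 R=112
Round 3 (k=8): L=112 R=217
Round 4 (k=13): L=217 R=124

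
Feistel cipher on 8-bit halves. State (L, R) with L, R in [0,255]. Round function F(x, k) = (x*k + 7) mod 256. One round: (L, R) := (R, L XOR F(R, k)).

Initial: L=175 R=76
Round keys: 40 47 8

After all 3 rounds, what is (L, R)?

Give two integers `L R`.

Round 1 (k=40): L=76 R=72
Round 2 (k=47): L=72 R=115
Round 3 (k=8): L=115 R=215

Answer: 115 215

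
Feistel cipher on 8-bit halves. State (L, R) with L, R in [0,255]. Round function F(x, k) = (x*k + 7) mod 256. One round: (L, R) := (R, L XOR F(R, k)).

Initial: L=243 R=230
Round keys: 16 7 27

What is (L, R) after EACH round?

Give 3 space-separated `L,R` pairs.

Round 1 (k=16): L=230 R=148
Round 2 (k=7): L=148 R=245
Round 3 (k=27): L=245 R=74

Answer: 230,148 148,245 245,74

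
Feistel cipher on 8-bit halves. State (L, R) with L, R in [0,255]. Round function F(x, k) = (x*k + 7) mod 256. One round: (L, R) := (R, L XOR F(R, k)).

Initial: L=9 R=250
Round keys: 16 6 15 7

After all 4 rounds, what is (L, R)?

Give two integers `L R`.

Round 1 (k=16): L=250 R=174
Round 2 (k=6): L=174 R=225
Round 3 (k=15): L=225 R=152
Round 4 (k=7): L=152 R=206

Answer: 152 206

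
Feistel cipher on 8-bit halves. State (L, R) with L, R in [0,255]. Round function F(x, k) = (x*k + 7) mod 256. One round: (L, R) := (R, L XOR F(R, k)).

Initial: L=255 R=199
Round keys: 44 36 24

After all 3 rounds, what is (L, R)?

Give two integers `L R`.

Round 1 (k=44): L=199 R=196
Round 2 (k=36): L=196 R=80
Round 3 (k=24): L=80 R=67

Answer: 80 67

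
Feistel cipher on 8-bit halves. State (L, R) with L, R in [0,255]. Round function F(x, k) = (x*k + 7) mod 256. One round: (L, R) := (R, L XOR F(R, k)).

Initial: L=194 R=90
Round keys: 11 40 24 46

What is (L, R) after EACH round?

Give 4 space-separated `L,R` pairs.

Round 1 (k=11): L=90 R=39
Round 2 (k=40): L=39 R=69
Round 3 (k=24): L=69 R=88
Round 4 (k=46): L=88 R=146

Answer: 90,39 39,69 69,88 88,146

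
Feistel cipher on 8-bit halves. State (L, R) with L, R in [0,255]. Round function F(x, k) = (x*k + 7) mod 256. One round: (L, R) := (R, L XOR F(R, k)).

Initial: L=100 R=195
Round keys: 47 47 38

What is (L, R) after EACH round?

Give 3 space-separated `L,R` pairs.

Answer: 195,176 176,148 148,79

Derivation:
Round 1 (k=47): L=195 R=176
Round 2 (k=47): L=176 R=148
Round 3 (k=38): L=148 R=79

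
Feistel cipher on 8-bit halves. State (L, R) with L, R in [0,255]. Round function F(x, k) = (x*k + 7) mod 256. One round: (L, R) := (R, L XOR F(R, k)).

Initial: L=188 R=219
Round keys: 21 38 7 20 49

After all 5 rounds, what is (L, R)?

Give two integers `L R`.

Round 1 (k=21): L=219 R=66
Round 2 (k=38): L=66 R=8
Round 3 (k=7): L=8 R=125
Round 4 (k=20): L=125 R=195
Round 5 (k=49): L=195 R=39

Answer: 195 39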